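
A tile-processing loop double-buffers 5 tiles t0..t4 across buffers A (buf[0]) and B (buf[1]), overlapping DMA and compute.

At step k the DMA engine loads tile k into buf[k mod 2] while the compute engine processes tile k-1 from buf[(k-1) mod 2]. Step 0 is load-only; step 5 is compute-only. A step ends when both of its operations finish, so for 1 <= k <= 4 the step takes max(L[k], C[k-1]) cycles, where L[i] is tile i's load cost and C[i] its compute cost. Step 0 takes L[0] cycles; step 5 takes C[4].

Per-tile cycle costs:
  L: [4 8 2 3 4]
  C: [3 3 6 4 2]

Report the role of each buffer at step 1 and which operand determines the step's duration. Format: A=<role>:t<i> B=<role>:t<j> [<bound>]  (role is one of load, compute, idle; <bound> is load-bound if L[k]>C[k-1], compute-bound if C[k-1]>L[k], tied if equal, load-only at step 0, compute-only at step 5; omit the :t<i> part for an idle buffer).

step 1: A=compute:t0 B=load:t1 [load-bound]

step 0: L[0]=4 → dur=4, Σ=4 | A=load:t0 B=idle [load-only]
step 1: L[1]=8 C[0]=3 → dur=8, Σ=12 | A=compute:t0 B=load:t1 [load-bound]
step 2: L[2]=2 C[1]=3 → dur=3, Σ=15 | A=load:t2 B=compute:t1 [compute-bound]
step 3: L[3]=3 C[2]=6 → dur=6, Σ=21 | A=compute:t2 B=load:t3 [compute-bound]
step 4: L[4]=4 C[3]=4 → dur=4, Σ=25 | A=load:t4 B=compute:t3 [tied]
step 5: C[4]=2 → dur=2, Σ=27 | A=compute:t4 B=idle [compute-only]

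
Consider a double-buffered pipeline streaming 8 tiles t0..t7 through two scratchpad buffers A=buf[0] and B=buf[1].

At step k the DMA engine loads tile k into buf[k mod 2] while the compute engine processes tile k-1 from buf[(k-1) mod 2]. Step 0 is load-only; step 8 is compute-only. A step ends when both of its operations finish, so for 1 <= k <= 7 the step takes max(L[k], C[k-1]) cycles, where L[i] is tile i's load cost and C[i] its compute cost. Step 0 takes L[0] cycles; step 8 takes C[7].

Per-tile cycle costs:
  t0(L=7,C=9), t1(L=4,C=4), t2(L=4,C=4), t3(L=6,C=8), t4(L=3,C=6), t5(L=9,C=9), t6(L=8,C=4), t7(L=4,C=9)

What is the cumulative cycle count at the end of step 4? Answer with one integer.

[0] DMA t0→A (7c) ∥ CU idle ⇒ 7c, clock 7
[1] DMA t1→B (4c) ∥ CU A:t0 (9c) ⇒ 9c, clock 16
[2] DMA t2→A (4c) ∥ CU B:t1 (4c) ⇒ 4c, clock 20
[3] DMA t3→B (6c) ∥ CU A:t2 (4c) ⇒ 6c, clock 26
[4] DMA t4→A (3c) ∥ CU B:t3 (8c) ⇒ 8c, clock 34
[5] DMA t5→B (9c) ∥ CU A:t4 (6c) ⇒ 9c, clock 43
[6] DMA t6→A (8c) ∥ CU B:t5 (9c) ⇒ 9c, clock 52
[7] DMA t7→B (4c) ∥ CU A:t6 (4c) ⇒ 4c, clock 56
[8] DMA idle ∥ CU B:t7 (9c) ⇒ 9c, clock 65

end_cycle[4] = 34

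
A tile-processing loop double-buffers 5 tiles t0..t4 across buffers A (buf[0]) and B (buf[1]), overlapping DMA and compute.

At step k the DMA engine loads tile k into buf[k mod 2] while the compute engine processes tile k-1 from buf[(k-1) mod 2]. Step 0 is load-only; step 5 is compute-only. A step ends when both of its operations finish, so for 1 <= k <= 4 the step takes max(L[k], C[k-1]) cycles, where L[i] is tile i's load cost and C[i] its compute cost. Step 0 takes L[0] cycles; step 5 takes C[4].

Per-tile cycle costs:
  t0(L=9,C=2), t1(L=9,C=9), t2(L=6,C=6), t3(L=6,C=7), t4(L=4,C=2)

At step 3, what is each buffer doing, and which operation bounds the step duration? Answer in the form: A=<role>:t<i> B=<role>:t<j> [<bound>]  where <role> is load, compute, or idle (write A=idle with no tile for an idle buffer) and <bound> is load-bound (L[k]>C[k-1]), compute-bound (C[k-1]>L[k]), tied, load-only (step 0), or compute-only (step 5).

[0] DMA t0→A (9c) ∥ CU idle ⇒ 9c, clock 9
[1] DMA t1→B (9c) ∥ CU A:t0 (2c) ⇒ 9c, clock 18
[2] DMA t2→A (6c) ∥ CU B:t1 (9c) ⇒ 9c, clock 27
[3] DMA t3→B (6c) ∥ CU A:t2 (6c) ⇒ 6c, clock 33
[4] DMA t4→A (4c) ∥ CU B:t3 (7c) ⇒ 7c, clock 40
[5] DMA idle ∥ CU A:t4 (2c) ⇒ 2c, clock 42

step 3: A=compute:t2 B=load:t3 [tied]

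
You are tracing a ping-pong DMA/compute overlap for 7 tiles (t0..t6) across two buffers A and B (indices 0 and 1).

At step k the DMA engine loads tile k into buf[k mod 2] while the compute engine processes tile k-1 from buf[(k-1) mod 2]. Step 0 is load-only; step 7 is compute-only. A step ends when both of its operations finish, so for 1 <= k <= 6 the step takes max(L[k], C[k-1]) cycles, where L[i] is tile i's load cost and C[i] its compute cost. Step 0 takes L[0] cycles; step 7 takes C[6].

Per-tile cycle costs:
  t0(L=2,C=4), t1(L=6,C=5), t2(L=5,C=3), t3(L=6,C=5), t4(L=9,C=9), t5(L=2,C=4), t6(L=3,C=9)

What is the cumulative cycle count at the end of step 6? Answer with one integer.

end_cycle[6] = 41

k=0 load=t0/2c comp=- wait=2 total=2
k=1 load=t1/6c comp=t0/4c wait=6 total=8
k=2 load=t2/5c comp=t1/5c wait=5 total=13
k=3 load=t3/6c comp=t2/3c wait=6 total=19
k=4 load=t4/9c comp=t3/5c wait=9 total=28
k=5 load=t5/2c comp=t4/9c wait=9 total=37
k=6 load=t6/3c comp=t5/4c wait=4 total=41
k=7 load=- comp=t6/9c wait=9 total=50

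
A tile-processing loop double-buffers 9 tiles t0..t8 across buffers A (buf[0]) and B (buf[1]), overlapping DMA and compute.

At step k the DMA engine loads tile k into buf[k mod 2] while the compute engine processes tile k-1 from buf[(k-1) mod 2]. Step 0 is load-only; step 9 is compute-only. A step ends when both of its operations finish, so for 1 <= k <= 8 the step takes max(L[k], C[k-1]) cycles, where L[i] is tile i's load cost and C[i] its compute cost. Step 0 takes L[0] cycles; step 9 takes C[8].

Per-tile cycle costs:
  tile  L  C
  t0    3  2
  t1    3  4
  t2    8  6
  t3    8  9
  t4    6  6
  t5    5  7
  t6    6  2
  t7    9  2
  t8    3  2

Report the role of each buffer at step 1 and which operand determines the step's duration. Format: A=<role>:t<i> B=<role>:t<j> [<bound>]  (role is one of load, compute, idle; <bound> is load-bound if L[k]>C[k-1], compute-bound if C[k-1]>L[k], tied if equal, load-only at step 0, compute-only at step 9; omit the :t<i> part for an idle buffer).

k=0 load=t0/3c comp=- wait=3 total=3
k=1 load=t1/3c comp=t0/2c wait=3 total=6
k=2 load=t2/8c comp=t1/4c wait=8 total=14
k=3 load=t3/8c comp=t2/6c wait=8 total=22
k=4 load=t4/6c comp=t3/9c wait=9 total=31
k=5 load=t5/5c comp=t4/6c wait=6 total=37
k=6 load=t6/6c comp=t5/7c wait=7 total=44
k=7 load=t7/9c comp=t6/2c wait=9 total=53
k=8 load=t8/3c comp=t7/2c wait=3 total=56
k=9 load=- comp=t8/2c wait=2 total=58

step 1: A=compute:t0 B=load:t1 [load-bound]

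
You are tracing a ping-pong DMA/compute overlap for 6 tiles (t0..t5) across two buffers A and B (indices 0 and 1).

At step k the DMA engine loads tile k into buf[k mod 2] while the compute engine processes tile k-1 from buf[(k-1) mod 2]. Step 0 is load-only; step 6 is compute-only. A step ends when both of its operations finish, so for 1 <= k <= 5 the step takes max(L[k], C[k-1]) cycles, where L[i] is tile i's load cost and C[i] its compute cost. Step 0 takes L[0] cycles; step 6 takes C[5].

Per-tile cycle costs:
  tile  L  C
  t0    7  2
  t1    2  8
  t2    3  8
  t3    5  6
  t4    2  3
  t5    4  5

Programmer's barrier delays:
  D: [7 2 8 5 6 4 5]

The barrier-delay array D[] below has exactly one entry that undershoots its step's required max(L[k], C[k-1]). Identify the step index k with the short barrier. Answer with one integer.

hazard at step 3

[0] required=L[0]=7=7 vs D=7 ok
[1] required=max(L[1]=2,C[0]=2)=2 vs D=2 ok
[2] required=max(L[2]=3,C[1]=8)=8 vs D=8 ok
[3] required=max(L[3]=5,C[2]=8)=8 vs D=5 SHORT
[4] required=max(L[4]=2,C[3]=6)=6 vs D=6 ok
[5] required=max(L[5]=4,C[4]=3)=4 vs D=4 ok
[6] required=C[5]=5=5 vs D=5 ok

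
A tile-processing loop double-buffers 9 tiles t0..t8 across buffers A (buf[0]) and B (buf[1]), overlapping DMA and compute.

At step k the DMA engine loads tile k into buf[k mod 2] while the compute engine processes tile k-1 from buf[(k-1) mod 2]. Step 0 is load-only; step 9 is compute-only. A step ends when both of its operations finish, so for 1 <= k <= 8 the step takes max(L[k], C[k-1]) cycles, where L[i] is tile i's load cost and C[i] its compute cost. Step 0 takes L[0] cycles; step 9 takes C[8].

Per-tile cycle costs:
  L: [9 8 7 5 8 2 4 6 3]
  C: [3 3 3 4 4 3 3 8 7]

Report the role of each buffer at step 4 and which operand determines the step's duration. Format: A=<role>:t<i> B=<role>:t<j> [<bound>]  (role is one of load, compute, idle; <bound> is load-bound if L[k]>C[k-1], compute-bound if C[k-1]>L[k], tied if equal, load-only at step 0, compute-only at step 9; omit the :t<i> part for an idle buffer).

step 4: A=load:t4 B=compute:t3 [load-bound]

step 0: L[0]=9 → dur=9, Σ=9 | A=load:t0 B=idle [load-only]
step 1: L[1]=8 C[0]=3 → dur=8, Σ=17 | A=compute:t0 B=load:t1 [load-bound]
step 2: L[2]=7 C[1]=3 → dur=7, Σ=24 | A=load:t2 B=compute:t1 [load-bound]
step 3: L[3]=5 C[2]=3 → dur=5, Σ=29 | A=compute:t2 B=load:t3 [load-bound]
step 4: L[4]=8 C[3]=4 → dur=8, Σ=37 | A=load:t4 B=compute:t3 [load-bound]
step 5: L[5]=2 C[4]=4 → dur=4, Σ=41 | A=compute:t4 B=load:t5 [compute-bound]
step 6: L[6]=4 C[5]=3 → dur=4, Σ=45 | A=load:t6 B=compute:t5 [load-bound]
step 7: L[7]=6 C[6]=3 → dur=6, Σ=51 | A=compute:t6 B=load:t7 [load-bound]
step 8: L[8]=3 C[7]=8 → dur=8, Σ=59 | A=load:t8 B=compute:t7 [compute-bound]
step 9: C[8]=7 → dur=7, Σ=66 | A=compute:t8 B=idle [compute-only]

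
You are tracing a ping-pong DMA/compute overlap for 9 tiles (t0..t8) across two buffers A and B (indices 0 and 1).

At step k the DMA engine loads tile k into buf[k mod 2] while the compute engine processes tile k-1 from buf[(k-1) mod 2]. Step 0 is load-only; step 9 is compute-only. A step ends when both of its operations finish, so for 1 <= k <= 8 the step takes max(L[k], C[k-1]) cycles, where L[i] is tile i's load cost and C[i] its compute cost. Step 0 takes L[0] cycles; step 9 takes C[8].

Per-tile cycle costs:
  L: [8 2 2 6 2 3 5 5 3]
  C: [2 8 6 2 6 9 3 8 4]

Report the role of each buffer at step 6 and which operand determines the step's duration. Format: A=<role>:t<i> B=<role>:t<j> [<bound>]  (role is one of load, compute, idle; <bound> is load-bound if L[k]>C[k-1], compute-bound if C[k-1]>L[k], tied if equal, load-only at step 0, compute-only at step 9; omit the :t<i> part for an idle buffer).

step 0: L[0]=8 → dur=8, Σ=8 | A=load:t0 B=idle [load-only]
step 1: L[1]=2 C[0]=2 → dur=2, Σ=10 | A=compute:t0 B=load:t1 [tied]
step 2: L[2]=2 C[1]=8 → dur=8, Σ=18 | A=load:t2 B=compute:t1 [compute-bound]
step 3: L[3]=6 C[2]=6 → dur=6, Σ=24 | A=compute:t2 B=load:t3 [tied]
step 4: L[4]=2 C[3]=2 → dur=2, Σ=26 | A=load:t4 B=compute:t3 [tied]
step 5: L[5]=3 C[4]=6 → dur=6, Σ=32 | A=compute:t4 B=load:t5 [compute-bound]
step 6: L[6]=5 C[5]=9 → dur=9, Σ=41 | A=load:t6 B=compute:t5 [compute-bound]
step 7: L[7]=5 C[6]=3 → dur=5, Σ=46 | A=compute:t6 B=load:t7 [load-bound]
step 8: L[8]=3 C[7]=8 → dur=8, Σ=54 | A=load:t8 B=compute:t7 [compute-bound]
step 9: C[8]=4 → dur=4, Σ=58 | A=compute:t8 B=idle [compute-only]

step 6: A=load:t6 B=compute:t5 [compute-bound]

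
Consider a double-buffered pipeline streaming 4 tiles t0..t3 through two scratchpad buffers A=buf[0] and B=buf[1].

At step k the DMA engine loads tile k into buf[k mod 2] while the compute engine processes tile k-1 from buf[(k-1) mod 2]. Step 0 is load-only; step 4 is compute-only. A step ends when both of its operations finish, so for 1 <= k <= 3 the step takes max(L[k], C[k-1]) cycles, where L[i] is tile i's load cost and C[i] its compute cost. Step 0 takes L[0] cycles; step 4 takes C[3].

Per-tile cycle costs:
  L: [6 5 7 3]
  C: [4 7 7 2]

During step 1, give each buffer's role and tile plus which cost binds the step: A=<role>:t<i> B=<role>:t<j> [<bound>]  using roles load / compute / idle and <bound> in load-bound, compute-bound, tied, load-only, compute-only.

step 1: A=compute:t0 B=load:t1 [load-bound]

  0. 6=6c; end=6; A:t0 B:-
  1. max(5,4)=5c; end=11; A:t0 B:t1
  2. max(7,7)=7c; end=18; A:t2 B:t1
  3. max(3,7)=7c; end=25; A:t2 B:t3
  4. 2=2c; end=27; A:t2 B:t3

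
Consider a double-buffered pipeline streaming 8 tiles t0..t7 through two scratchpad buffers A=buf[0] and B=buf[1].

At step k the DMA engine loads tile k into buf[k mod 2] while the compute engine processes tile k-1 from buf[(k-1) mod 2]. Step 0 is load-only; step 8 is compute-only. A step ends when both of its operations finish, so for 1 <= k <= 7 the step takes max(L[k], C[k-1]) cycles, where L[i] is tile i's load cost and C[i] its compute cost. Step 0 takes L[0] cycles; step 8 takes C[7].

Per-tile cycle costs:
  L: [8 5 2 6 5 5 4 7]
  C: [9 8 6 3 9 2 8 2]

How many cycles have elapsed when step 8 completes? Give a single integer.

end_cycle[8] = 59

step 0: L[0]=8 → dur=8, Σ=8 | A=load:t0 B=idle [load-only]
step 1: L[1]=5 C[0]=9 → dur=9, Σ=17 | A=compute:t0 B=load:t1 [compute-bound]
step 2: L[2]=2 C[1]=8 → dur=8, Σ=25 | A=load:t2 B=compute:t1 [compute-bound]
step 3: L[3]=6 C[2]=6 → dur=6, Σ=31 | A=compute:t2 B=load:t3 [tied]
step 4: L[4]=5 C[3]=3 → dur=5, Σ=36 | A=load:t4 B=compute:t3 [load-bound]
step 5: L[5]=5 C[4]=9 → dur=9, Σ=45 | A=compute:t4 B=load:t5 [compute-bound]
step 6: L[6]=4 C[5]=2 → dur=4, Σ=49 | A=load:t6 B=compute:t5 [load-bound]
step 7: L[7]=7 C[6]=8 → dur=8, Σ=57 | A=compute:t6 B=load:t7 [compute-bound]
step 8: C[7]=2 → dur=2, Σ=59 | A=idle B=compute:t7 [compute-only]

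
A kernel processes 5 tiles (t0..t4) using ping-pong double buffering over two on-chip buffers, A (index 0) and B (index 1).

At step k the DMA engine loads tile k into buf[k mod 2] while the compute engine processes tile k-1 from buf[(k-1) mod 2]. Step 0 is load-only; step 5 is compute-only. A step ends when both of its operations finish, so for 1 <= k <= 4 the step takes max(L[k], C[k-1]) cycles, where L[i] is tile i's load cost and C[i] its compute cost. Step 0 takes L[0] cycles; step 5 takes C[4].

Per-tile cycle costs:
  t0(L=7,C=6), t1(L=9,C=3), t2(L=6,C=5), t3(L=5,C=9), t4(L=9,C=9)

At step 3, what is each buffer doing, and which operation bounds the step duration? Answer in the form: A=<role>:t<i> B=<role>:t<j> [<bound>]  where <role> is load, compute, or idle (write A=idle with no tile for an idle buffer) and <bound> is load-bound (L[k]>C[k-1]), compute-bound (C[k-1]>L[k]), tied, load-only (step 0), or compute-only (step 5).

step 3: A=compute:t2 B=load:t3 [tied]

step 0: L[0]=7 → dur=7, Σ=7 | A=load:t0 B=idle [load-only]
step 1: L[1]=9 C[0]=6 → dur=9, Σ=16 | A=compute:t0 B=load:t1 [load-bound]
step 2: L[2]=6 C[1]=3 → dur=6, Σ=22 | A=load:t2 B=compute:t1 [load-bound]
step 3: L[3]=5 C[2]=5 → dur=5, Σ=27 | A=compute:t2 B=load:t3 [tied]
step 4: L[4]=9 C[3]=9 → dur=9, Σ=36 | A=load:t4 B=compute:t3 [tied]
step 5: C[4]=9 → dur=9, Σ=45 | A=compute:t4 B=idle [compute-only]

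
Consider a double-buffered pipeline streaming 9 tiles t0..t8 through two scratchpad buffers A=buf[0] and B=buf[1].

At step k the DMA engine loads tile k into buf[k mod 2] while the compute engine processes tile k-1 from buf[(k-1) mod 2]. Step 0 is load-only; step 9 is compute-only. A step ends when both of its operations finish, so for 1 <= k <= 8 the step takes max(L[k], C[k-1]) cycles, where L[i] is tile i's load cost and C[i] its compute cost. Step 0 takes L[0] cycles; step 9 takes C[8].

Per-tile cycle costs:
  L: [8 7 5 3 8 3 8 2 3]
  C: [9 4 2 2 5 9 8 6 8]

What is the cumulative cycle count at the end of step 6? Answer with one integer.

k=0 load=t0/8c comp=- wait=8 total=8
k=1 load=t1/7c comp=t0/9c wait=9 total=17
k=2 load=t2/5c comp=t1/4c wait=5 total=22
k=3 load=t3/3c comp=t2/2c wait=3 total=25
k=4 load=t4/8c comp=t3/2c wait=8 total=33
k=5 load=t5/3c comp=t4/5c wait=5 total=38
k=6 load=t6/8c comp=t5/9c wait=9 total=47
k=7 load=t7/2c comp=t6/8c wait=8 total=55
k=8 load=t8/3c comp=t7/6c wait=6 total=61
k=9 load=- comp=t8/8c wait=8 total=69

end_cycle[6] = 47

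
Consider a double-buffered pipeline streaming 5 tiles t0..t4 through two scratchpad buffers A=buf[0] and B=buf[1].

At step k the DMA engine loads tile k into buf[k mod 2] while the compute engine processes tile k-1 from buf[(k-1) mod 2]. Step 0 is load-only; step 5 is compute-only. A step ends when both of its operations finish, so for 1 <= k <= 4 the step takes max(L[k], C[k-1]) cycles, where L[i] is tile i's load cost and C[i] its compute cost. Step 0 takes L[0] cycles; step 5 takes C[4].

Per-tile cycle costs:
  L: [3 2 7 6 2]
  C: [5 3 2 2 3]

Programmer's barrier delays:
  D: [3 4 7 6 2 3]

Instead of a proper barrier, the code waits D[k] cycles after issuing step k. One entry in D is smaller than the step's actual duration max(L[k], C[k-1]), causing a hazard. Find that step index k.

step 0: need L[0]=3 = 3; D[0]=3 ok
step 1: need max(L[1]=2,C[0]=5) = 5; D[1]=4 SHORT
step 2: need max(L[2]=7,C[1]=3) = 7; D[2]=7 ok
step 3: need max(L[3]=6,C[2]=2) = 6; D[3]=6 ok
step 4: need max(L[4]=2,C[3]=2) = 2; D[4]=2 ok
step 5: need C[4]=3 = 3; D[5]=3 ok

hazard at step 1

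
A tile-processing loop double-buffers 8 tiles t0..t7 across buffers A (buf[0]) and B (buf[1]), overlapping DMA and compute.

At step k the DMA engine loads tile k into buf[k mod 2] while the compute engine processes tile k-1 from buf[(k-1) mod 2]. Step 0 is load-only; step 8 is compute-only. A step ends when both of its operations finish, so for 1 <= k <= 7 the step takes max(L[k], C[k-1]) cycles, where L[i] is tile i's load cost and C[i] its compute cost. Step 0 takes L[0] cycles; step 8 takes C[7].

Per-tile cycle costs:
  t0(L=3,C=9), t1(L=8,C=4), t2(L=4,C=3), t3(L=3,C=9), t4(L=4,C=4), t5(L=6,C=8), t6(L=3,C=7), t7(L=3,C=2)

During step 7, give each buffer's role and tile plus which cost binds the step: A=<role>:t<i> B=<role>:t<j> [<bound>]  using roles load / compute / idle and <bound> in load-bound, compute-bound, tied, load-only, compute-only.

[0] DMA t0→A (3c) ∥ CU idle ⇒ 3c, clock 3
[1] DMA t1→B (8c) ∥ CU A:t0 (9c) ⇒ 9c, clock 12
[2] DMA t2→A (4c) ∥ CU B:t1 (4c) ⇒ 4c, clock 16
[3] DMA t3→B (3c) ∥ CU A:t2 (3c) ⇒ 3c, clock 19
[4] DMA t4→A (4c) ∥ CU B:t3 (9c) ⇒ 9c, clock 28
[5] DMA t5→B (6c) ∥ CU A:t4 (4c) ⇒ 6c, clock 34
[6] DMA t6→A (3c) ∥ CU B:t5 (8c) ⇒ 8c, clock 42
[7] DMA t7→B (3c) ∥ CU A:t6 (7c) ⇒ 7c, clock 49
[8] DMA idle ∥ CU B:t7 (2c) ⇒ 2c, clock 51

step 7: A=compute:t6 B=load:t7 [compute-bound]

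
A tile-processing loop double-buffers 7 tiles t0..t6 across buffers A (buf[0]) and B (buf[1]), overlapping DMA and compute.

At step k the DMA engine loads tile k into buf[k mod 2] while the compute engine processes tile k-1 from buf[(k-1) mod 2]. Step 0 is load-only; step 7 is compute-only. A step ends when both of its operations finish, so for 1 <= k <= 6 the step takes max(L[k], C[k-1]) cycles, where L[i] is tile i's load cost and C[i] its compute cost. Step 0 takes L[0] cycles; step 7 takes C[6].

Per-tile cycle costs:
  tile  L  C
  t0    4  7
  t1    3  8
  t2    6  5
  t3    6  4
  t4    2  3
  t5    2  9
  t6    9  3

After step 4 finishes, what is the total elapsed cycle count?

step 0: L[0]=4 → dur=4, Σ=4 | A=load:t0 B=idle [load-only]
step 1: L[1]=3 C[0]=7 → dur=7, Σ=11 | A=compute:t0 B=load:t1 [compute-bound]
step 2: L[2]=6 C[1]=8 → dur=8, Σ=19 | A=load:t2 B=compute:t1 [compute-bound]
step 3: L[3]=6 C[2]=5 → dur=6, Σ=25 | A=compute:t2 B=load:t3 [load-bound]
step 4: L[4]=2 C[3]=4 → dur=4, Σ=29 | A=load:t4 B=compute:t3 [compute-bound]
step 5: L[5]=2 C[4]=3 → dur=3, Σ=32 | A=compute:t4 B=load:t5 [compute-bound]
step 6: L[6]=9 C[5]=9 → dur=9, Σ=41 | A=load:t6 B=compute:t5 [tied]
step 7: C[6]=3 → dur=3, Σ=44 | A=compute:t6 B=idle [compute-only]

end_cycle[4] = 29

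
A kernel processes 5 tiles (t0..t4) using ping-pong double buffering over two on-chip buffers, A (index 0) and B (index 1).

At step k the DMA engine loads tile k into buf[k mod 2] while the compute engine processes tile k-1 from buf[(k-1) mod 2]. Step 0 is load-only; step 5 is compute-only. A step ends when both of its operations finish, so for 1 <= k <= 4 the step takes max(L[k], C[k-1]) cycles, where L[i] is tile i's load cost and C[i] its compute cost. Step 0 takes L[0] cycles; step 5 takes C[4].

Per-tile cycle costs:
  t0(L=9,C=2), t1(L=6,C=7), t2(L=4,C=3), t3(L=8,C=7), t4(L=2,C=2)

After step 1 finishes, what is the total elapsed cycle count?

  0. 9=9c; end=9; A:t0 B:-
  1. max(6,2)=6c; end=15; A:t0 B:t1
  2. max(4,7)=7c; end=22; A:t2 B:t1
  3. max(8,3)=8c; end=30; A:t2 B:t3
  4. max(2,7)=7c; end=37; A:t4 B:t3
  5. 2=2c; end=39; A:t4 B:t3

end_cycle[1] = 15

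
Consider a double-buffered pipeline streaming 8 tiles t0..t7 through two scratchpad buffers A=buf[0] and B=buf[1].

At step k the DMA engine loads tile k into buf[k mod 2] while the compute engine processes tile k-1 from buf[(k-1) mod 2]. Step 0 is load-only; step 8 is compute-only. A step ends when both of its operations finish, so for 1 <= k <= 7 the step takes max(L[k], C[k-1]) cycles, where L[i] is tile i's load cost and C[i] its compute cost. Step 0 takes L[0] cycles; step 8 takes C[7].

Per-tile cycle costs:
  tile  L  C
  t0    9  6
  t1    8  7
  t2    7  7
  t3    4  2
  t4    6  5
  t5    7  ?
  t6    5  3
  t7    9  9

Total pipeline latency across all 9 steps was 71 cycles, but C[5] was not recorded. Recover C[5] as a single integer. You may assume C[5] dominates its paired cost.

C[5] = 9

step 0 → dur = L[0]=9 = 9
step 1 → dur = max(L[1]=8, C[0]=6) = 8
step 2 → dur = max(L[2]=7, C[1]=7) = 7
step 3 → dur = max(L[3]=4, C[2]=7) = 7
step 4 → dur = max(L[4]=6, C[3]=2) = 6
step 5 → dur = max(L[5]=7, C[4]=5) = 7
step 6 → dur = max(L[6]=5, C[5]=?) = C[5]  (unknown; binding)
step 7 → dur = max(L[7]=9, C[6]=3) = 9
step 8 → dur = C[7]=9 = 9
sum of known step durations = 62
dur[6] = total - known = 71 - 62 = 9
C[5] is the binding max in step 6, so C[5] = dur[6] = 9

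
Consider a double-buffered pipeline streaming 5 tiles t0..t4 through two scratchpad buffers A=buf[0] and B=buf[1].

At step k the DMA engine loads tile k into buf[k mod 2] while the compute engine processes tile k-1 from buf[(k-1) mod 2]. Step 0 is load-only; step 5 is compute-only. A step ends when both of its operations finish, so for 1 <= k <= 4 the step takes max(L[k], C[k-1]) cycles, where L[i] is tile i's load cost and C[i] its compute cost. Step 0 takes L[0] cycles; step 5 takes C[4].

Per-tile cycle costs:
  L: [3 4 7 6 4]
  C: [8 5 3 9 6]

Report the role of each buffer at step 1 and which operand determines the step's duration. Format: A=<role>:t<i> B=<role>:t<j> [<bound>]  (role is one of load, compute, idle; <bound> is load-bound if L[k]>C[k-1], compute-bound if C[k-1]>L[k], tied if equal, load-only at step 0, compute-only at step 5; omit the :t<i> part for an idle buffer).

step 1: A=compute:t0 B=load:t1 [compute-bound]

step 0: L[0]=3 → dur=3, Σ=3 | A=load:t0 B=idle [load-only]
step 1: L[1]=4 C[0]=8 → dur=8, Σ=11 | A=compute:t0 B=load:t1 [compute-bound]
step 2: L[2]=7 C[1]=5 → dur=7, Σ=18 | A=load:t2 B=compute:t1 [load-bound]
step 3: L[3]=6 C[2]=3 → dur=6, Σ=24 | A=compute:t2 B=load:t3 [load-bound]
step 4: L[4]=4 C[3]=9 → dur=9, Σ=33 | A=load:t4 B=compute:t3 [compute-bound]
step 5: C[4]=6 → dur=6, Σ=39 | A=compute:t4 B=idle [compute-only]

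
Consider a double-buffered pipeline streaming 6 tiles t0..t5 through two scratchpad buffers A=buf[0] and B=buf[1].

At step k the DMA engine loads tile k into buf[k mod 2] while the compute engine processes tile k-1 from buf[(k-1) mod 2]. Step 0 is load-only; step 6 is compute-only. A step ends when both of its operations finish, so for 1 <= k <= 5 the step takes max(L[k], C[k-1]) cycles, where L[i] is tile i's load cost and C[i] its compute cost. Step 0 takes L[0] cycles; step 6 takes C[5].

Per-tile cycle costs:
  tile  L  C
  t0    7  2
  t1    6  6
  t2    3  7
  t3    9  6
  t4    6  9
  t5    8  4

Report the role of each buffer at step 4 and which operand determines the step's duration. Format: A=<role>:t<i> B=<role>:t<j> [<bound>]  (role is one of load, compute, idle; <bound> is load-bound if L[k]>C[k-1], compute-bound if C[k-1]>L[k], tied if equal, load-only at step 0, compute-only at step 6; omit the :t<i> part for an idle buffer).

step 0: L[0]=7 → dur=7, Σ=7 | A=load:t0 B=idle [load-only]
step 1: L[1]=6 C[0]=2 → dur=6, Σ=13 | A=compute:t0 B=load:t1 [load-bound]
step 2: L[2]=3 C[1]=6 → dur=6, Σ=19 | A=load:t2 B=compute:t1 [compute-bound]
step 3: L[3]=9 C[2]=7 → dur=9, Σ=28 | A=compute:t2 B=load:t3 [load-bound]
step 4: L[4]=6 C[3]=6 → dur=6, Σ=34 | A=load:t4 B=compute:t3 [tied]
step 5: L[5]=8 C[4]=9 → dur=9, Σ=43 | A=compute:t4 B=load:t5 [compute-bound]
step 6: C[5]=4 → dur=4, Σ=47 | A=idle B=compute:t5 [compute-only]

step 4: A=load:t4 B=compute:t3 [tied]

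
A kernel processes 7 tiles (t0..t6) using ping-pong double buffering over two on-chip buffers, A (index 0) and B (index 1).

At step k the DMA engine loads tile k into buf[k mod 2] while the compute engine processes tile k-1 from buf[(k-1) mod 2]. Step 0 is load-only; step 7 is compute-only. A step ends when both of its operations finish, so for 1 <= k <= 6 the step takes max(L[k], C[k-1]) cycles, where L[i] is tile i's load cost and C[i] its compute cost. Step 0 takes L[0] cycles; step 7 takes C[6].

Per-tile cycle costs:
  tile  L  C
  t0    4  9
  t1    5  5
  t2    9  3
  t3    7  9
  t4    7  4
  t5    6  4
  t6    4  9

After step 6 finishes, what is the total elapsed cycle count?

k=0 load=t0/4c comp=- wait=4 total=4
k=1 load=t1/5c comp=t0/9c wait=9 total=13
k=2 load=t2/9c comp=t1/5c wait=9 total=22
k=3 load=t3/7c comp=t2/3c wait=7 total=29
k=4 load=t4/7c comp=t3/9c wait=9 total=38
k=5 load=t5/6c comp=t4/4c wait=6 total=44
k=6 load=t6/4c comp=t5/4c wait=4 total=48
k=7 load=- comp=t6/9c wait=9 total=57

end_cycle[6] = 48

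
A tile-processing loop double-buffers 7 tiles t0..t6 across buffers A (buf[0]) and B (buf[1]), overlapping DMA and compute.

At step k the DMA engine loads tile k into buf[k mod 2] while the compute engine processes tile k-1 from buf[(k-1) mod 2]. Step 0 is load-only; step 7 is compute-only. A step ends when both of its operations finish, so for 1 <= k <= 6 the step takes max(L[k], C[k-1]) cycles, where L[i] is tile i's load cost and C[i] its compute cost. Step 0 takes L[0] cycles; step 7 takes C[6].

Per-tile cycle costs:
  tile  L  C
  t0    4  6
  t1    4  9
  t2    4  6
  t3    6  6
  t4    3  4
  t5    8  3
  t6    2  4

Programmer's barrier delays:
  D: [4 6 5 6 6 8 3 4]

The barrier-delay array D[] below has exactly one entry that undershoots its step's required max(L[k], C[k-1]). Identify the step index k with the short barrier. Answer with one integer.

step 0: need L[0]=4 = 4; D[0]=4 ok
step 1: need max(L[1]=4,C[0]=6) = 6; D[1]=6 ok
step 2: need max(L[2]=4,C[1]=9) = 9; D[2]=5 SHORT
step 3: need max(L[3]=6,C[2]=6) = 6; D[3]=6 ok
step 4: need max(L[4]=3,C[3]=6) = 6; D[4]=6 ok
step 5: need max(L[5]=8,C[4]=4) = 8; D[5]=8 ok
step 6: need max(L[6]=2,C[5]=3) = 3; D[6]=3 ok
step 7: need C[6]=4 = 4; D[7]=4 ok

hazard at step 2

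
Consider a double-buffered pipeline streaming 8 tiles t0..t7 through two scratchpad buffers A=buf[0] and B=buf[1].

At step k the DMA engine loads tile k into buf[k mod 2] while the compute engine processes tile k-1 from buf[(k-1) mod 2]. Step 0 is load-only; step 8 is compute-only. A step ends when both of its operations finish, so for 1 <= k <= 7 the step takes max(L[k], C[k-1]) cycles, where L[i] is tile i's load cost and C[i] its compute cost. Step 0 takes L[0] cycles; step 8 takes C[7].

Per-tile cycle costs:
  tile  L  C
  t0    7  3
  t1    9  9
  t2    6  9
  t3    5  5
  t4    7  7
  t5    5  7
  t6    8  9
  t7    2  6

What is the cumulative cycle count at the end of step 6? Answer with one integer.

end_cycle[6] = 56

step 0: L[0]=7 → dur=7, Σ=7 | A=load:t0 B=idle [load-only]
step 1: L[1]=9 C[0]=3 → dur=9, Σ=16 | A=compute:t0 B=load:t1 [load-bound]
step 2: L[2]=6 C[1]=9 → dur=9, Σ=25 | A=load:t2 B=compute:t1 [compute-bound]
step 3: L[3]=5 C[2]=9 → dur=9, Σ=34 | A=compute:t2 B=load:t3 [compute-bound]
step 4: L[4]=7 C[3]=5 → dur=7, Σ=41 | A=load:t4 B=compute:t3 [load-bound]
step 5: L[5]=5 C[4]=7 → dur=7, Σ=48 | A=compute:t4 B=load:t5 [compute-bound]
step 6: L[6]=8 C[5]=7 → dur=8, Σ=56 | A=load:t6 B=compute:t5 [load-bound]
step 7: L[7]=2 C[6]=9 → dur=9, Σ=65 | A=compute:t6 B=load:t7 [compute-bound]
step 8: C[7]=6 → dur=6, Σ=71 | A=idle B=compute:t7 [compute-only]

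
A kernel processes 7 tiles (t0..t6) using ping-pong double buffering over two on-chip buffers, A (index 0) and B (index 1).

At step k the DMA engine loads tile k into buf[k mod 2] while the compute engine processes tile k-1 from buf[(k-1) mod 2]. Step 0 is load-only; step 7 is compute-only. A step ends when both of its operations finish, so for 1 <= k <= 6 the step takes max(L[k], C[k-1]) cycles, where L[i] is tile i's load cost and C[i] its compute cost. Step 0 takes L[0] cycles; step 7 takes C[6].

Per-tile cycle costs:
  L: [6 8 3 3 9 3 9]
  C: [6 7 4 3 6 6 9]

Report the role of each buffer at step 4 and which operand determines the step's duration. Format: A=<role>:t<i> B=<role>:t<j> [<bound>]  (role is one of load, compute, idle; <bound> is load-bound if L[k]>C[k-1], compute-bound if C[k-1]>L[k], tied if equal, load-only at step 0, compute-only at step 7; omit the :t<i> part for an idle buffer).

step 0: L[0]=6 → dur=6, Σ=6 | A=load:t0 B=idle [load-only]
step 1: L[1]=8 C[0]=6 → dur=8, Σ=14 | A=compute:t0 B=load:t1 [load-bound]
step 2: L[2]=3 C[1]=7 → dur=7, Σ=21 | A=load:t2 B=compute:t1 [compute-bound]
step 3: L[3]=3 C[2]=4 → dur=4, Σ=25 | A=compute:t2 B=load:t3 [compute-bound]
step 4: L[4]=9 C[3]=3 → dur=9, Σ=34 | A=load:t4 B=compute:t3 [load-bound]
step 5: L[5]=3 C[4]=6 → dur=6, Σ=40 | A=compute:t4 B=load:t5 [compute-bound]
step 6: L[6]=9 C[5]=6 → dur=9, Σ=49 | A=load:t6 B=compute:t5 [load-bound]
step 7: C[6]=9 → dur=9, Σ=58 | A=compute:t6 B=idle [compute-only]

step 4: A=load:t4 B=compute:t3 [load-bound]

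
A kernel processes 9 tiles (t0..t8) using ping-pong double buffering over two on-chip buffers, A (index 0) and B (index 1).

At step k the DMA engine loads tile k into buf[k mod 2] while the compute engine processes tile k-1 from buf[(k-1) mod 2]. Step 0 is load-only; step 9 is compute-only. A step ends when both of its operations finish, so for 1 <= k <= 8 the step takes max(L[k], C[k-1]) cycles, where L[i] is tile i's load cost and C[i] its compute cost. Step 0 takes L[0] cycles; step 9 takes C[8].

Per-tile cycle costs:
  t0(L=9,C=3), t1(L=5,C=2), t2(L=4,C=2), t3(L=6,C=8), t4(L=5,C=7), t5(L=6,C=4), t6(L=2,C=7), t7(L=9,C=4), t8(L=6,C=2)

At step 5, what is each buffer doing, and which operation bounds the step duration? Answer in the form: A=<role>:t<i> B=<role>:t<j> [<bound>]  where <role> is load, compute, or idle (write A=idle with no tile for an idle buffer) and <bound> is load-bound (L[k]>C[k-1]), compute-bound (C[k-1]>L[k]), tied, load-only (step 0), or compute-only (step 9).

step 5: A=compute:t4 B=load:t5 [compute-bound]

  0. 9=9c; end=9; A:t0 B:-
  1. max(5,3)=5c; end=14; A:t0 B:t1
  2. max(4,2)=4c; end=18; A:t2 B:t1
  3. max(6,2)=6c; end=24; A:t2 B:t3
  4. max(5,8)=8c; end=32; A:t4 B:t3
  5. max(6,7)=7c; end=39; A:t4 B:t5
  6. max(2,4)=4c; end=43; A:t6 B:t5
  7. max(9,7)=9c; end=52; A:t6 B:t7
  8. max(6,4)=6c; end=58; A:t8 B:t7
  9. 2=2c; end=60; A:t8 B:t7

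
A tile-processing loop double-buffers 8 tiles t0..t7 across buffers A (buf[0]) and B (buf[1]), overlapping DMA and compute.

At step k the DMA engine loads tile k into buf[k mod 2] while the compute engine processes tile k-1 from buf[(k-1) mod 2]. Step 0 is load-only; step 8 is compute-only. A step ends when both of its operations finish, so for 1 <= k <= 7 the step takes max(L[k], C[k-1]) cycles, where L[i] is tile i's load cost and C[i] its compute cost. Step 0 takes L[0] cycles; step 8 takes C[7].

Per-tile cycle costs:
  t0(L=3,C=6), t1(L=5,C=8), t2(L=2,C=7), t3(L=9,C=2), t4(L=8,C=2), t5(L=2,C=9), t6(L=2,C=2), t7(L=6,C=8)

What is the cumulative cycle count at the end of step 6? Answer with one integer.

step 0: L[0]=3 → dur=3, Σ=3 | A=load:t0 B=idle [load-only]
step 1: L[1]=5 C[0]=6 → dur=6, Σ=9 | A=compute:t0 B=load:t1 [compute-bound]
step 2: L[2]=2 C[1]=8 → dur=8, Σ=17 | A=load:t2 B=compute:t1 [compute-bound]
step 3: L[3]=9 C[2]=7 → dur=9, Σ=26 | A=compute:t2 B=load:t3 [load-bound]
step 4: L[4]=8 C[3]=2 → dur=8, Σ=34 | A=load:t4 B=compute:t3 [load-bound]
step 5: L[5]=2 C[4]=2 → dur=2, Σ=36 | A=compute:t4 B=load:t5 [tied]
step 6: L[6]=2 C[5]=9 → dur=9, Σ=45 | A=load:t6 B=compute:t5 [compute-bound]
step 7: L[7]=6 C[6]=2 → dur=6, Σ=51 | A=compute:t6 B=load:t7 [load-bound]
step 8: C[7]=8 → dur=8, Σ=59 | A=idle B=compute:t7 [compute-only]

end_cycle[6] = 45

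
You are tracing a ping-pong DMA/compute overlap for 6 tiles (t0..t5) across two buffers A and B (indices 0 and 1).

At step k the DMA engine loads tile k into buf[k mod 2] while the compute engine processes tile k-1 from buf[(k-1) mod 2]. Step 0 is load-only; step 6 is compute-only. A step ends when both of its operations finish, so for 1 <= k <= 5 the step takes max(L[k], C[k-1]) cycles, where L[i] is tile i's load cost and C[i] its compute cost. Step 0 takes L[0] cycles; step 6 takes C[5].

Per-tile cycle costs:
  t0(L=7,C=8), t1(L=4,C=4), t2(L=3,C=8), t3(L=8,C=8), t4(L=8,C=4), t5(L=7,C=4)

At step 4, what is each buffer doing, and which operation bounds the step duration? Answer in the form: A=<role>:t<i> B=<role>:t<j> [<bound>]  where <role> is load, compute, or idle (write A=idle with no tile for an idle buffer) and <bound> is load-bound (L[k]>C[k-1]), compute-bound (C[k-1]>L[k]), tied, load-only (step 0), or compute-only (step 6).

step 4: A=load:t4 B=compute:t3 [tied]

[0] DMA t0→A (7c) ∥ CU idle ⇒ 7c, clock 7
[1] DMA t1→B (4c) ∥ CU A:t0 (8c) ⇒ 8c, clock 15
[2] DMA t2→A (3c) ∥ CU B:t1 (4c) ⇒ 4c, clock 19
[3] DMA t3→B (8c) ∥ CU A:t2 (8c) ⇒ 8c, clock 27
[4] DMA t4→A (8c) ∥ CU B:t3 (8c) ⇒ 8c, clock 35
[5] DMA t5→B (7c) ∥ CU A:t4 (4c) ⇒ 7c, clock 42
[6] DMA idle ∥ CU B:t5 (4c) ⇒ 4c, clock 46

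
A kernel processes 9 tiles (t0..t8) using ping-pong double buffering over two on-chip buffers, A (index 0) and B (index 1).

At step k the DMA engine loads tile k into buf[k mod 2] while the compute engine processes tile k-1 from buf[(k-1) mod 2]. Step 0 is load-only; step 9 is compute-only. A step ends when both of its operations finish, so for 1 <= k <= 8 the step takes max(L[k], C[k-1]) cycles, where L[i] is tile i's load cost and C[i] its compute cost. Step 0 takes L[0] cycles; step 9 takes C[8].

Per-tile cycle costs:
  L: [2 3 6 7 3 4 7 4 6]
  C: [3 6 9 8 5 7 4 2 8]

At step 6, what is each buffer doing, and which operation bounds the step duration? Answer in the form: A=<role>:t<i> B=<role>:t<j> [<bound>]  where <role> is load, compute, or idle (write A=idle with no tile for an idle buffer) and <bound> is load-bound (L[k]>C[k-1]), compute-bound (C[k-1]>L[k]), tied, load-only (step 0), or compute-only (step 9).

step 6: A=load:t6 B=compute:t5 [tied]

k=0 load=t0/2c comp=- wait=2 total=2
k=1 load=t1/3c comp=t0/3c wait=3 total=5
k=2 load=t2/6c comp=t1/6c wait=6 total=11
k=3 load=t3/7c comp=t2/9c wait=9 total=20
k=4 load=t4/3c comp=t3/8c wait=8 total=28
k=5 load=t5/4c comp=t4/5c wait=5 total=33
k=6 load=t6/7c comp=t5/7c wait=7 total=40
k=7 load=t7/4c comp=t6/4c wait=4 total=44
k=8 load=t8/6c comp=t7/2c wait=6 total=50
k=9 load=- comp=t8/8c wait=8 total=58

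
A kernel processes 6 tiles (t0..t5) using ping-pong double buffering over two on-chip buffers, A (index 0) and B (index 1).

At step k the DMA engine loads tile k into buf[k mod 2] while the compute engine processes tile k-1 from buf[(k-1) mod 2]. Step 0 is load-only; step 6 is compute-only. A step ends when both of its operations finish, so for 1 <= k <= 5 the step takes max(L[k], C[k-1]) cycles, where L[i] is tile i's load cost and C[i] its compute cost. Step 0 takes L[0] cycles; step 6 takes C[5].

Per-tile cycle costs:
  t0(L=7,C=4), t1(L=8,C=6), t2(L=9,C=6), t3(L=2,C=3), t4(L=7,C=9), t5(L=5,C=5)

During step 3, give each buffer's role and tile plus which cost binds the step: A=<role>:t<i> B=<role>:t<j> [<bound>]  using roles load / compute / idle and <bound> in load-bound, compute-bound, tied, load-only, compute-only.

step 3: A=compute:t2 B=load:t3 [compute-bound]

step 0: L[0]=7 → dur=7, Σ=7 | A=load:t0 B=idle [load-only]
step 1: L[1]=8 C[0]=4 → dur=8, Σ=15 | A=compute:t0 B=load:t1 [load-bound]
step 2: L[2]=9 C[1]=6 → dur=9, Σ=24 | A=load:t2 B=compute:t1 [load-bound]
step 3: L[3]=2 C[2]=6 → dur=6, Σ=30 | A=compute:t2 B=load:t3 [compute-bound]
step 4: L[4]=7 C[3]=3 → dur=7, Σ=37 | A=load:t4 B=compute:t3 [load-bound]
step 5: L[5]=5 C[4]=9 → dur=9, Σ=46 | A=compute:t4 B=load:t5 [compute-bound]
step 6: C[5]=5 → dur=5, Σ=51 | A=idle B=compute:t5 [compute-only]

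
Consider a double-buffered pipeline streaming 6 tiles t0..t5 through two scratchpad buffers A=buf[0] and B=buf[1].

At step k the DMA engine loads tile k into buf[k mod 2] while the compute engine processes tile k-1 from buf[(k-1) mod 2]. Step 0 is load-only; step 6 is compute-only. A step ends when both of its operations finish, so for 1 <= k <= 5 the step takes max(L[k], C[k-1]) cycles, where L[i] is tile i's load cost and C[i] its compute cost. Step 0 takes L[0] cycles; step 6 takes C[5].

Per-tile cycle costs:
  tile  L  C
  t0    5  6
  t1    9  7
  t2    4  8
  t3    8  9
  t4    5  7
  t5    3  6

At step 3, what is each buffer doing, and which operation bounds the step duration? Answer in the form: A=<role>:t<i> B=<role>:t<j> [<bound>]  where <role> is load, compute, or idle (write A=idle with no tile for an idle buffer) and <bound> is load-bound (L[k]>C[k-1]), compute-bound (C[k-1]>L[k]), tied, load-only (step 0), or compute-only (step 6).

  0. 5=5c; end=5; A:t0 B:-
  1. max(9,6)=9c; end=14; A:t0 B:t1
  2. max(4,7)=7c; end=21; A:t2 B:t1
  3. max(8,8)=8c; end=29; A:t2 B:t3
  4. max(5,9)=9c; end=38; A:t4 B:t3
  5. max(3,7)=7c; end=45; A:t4 B:t5
  6. 6=6c; end=51; A:t4 B:t5

step 3: A=compute:t2 B=load:t3 [tied]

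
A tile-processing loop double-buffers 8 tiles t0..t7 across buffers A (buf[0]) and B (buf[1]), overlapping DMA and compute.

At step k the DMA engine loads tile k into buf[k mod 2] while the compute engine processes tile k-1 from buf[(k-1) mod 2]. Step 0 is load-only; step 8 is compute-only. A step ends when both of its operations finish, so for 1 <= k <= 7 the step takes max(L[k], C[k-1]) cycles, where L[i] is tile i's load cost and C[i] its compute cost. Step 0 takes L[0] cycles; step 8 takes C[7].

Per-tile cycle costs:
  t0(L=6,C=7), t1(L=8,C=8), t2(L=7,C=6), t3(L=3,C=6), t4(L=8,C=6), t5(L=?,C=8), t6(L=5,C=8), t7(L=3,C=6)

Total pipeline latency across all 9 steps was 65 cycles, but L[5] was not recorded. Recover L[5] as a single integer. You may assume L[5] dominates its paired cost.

step 0 → dur = L[0]=6 = 6
step 1 → dur = max(L[1]=8, C[0]=7) = 8
step 2 → dur = max(L[2]=7, C[1]=8) = 8
step 3 → dur = max(L[3]=3, C[2]=6) = 6
step 4 → dur = max(L[4]=8, C[3]=6) = 8
step 5 → dur = max(L[5]=?, C[4]=6) = L[5]  (unknown; binding)
step 6 → dur = max(L[6]=5, C[5]=8) = 8
step 7 → dur = max(L[7]=3, C[6]=8) = 8
step 8 → dur = C[7]=6 = 6
sum of known step durations = 58
dur[5] = total - known = 65 - 58 = 7
L[5] is the binding max in step 5, so L[5] = dur[5] = 7

L[5] = 7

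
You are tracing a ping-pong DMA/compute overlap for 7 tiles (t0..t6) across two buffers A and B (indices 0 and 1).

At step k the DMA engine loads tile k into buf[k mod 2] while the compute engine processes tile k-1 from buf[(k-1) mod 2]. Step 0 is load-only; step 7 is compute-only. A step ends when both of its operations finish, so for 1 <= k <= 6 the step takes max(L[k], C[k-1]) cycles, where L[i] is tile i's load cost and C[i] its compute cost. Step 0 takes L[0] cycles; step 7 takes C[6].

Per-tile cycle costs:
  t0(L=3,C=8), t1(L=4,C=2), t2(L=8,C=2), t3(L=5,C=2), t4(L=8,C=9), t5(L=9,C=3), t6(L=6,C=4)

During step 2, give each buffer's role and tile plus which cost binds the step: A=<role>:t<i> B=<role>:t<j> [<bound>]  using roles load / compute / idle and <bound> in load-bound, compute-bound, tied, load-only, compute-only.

step 2: A=load:t2 B=compute:t1 [load-bound]

[0] DMA t0→A (3c) ∥ CU idle ⇒ 3c, clock 3
[1] DMA t1→B (4c) ∥ CU A:t0 (8c) ⇒ 8c, clock 11
[2] DMA t2→A (8c) ∥ CU B:t1 (2c) ⇒ 8c, clock 19
[3] DMA t3→B (5c) ∥ CU A:t2 (2c) ⇒ 5c, clock 24
[4] DMA t4→A (8c) ∥ CU B:t3 (2c) ⇒ 8c, clock 32
[5] DMA t5→B (9c) ∥ CU A:t4 (9c) ⇒ 9c, clock 41
[6] DMA t6→A (6c) ∥ CU B:t5 (3c) ⇒ 6c, clock 47
[7] DMA idle ∥ CU A:t6 (4c) ⇒ 4c, clock 51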